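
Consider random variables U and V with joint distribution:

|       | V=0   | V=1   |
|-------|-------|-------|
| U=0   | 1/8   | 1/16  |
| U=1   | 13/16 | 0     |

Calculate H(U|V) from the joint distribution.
Marginal P(V) (column sums):
  P(V=0) = 1/8 + 13/16 = 15/16
  P(V=1) = 1/16 + 0 = 1/16

H(U|V) = -Σ P(U,V)·log₂ P(U|V), where P(U|V) = P(U,V) / P(V)
  (cells with P(U,V) = 0 contribute 0)
  (U=0,V=0): P(U|V) = (1/8)/(15/16) = 2/15;  -(1/8)·log₂(2/15) = 0.3634
  (U=0,V=1): P(U|V) = (1/16)/(1/16) = 1;  -(1/16)·log₂(1) = 0.0000
  (U=1,V=0): P(U|V) = (13/16)/(15/16) = 13/15;  -(13/16)·log₂(13/15) = 0.1677
H(U|V) = 0.3634 + 0.0000 + 0.1677
  = 0.5311 bits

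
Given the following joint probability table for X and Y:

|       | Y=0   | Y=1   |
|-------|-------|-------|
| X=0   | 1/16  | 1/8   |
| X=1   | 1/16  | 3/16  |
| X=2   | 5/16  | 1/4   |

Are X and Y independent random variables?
Marginal P(X) (row sums):
  P(X=0) = 1/16 + 1/8 = 3/16
  P(X=1) = 1/16 + 3/16 = 1/4
  P(X=2) = 5/16 + 1/4 = 9/16
Marginal P(Y) (column sums):
  P(Y=0) = 1/16 + 1/16 + 5/16 = 7/16
  P(Y=1) = 1/8 + 3/16 + 1/4 = 9/16

X and Y are independent iff P(X=i,Y=j) = P(X=i)·P(Y=j) for every cell.
  P(X=0)·P(Y=0) = 3/16 × 7/16 = 21/256, but P(X=0,Y=0) = 1/16 ✗

No, X and Y are not independent. Quantitatively, I(X;Y) > 0:

H(X) = -[(3/16)·log₂(3/16) + (1/4)·log₂(1/4) + (9/16)·log₂(9/16)]
  = 0.4528 + 0.5000 + 0.4669
  = 1.4197 bits
H(Y) = -[(7/16)·log₂(7/16) + (9/16)·log₂(9/16)]
  = 0.5218 + 0.4669
  = 0.9887 bits
H(X,Y) = -[(1/16)·log₂(1/16) + (1/8)·log₂(1/8) + (1/16)·log₂(1/16) + (3/16)·log₂(3/16) + (5/16)·log₂(5/16) + (1/4)·log₂(1/4)]
  = 0.2500 + 0.3750 + 0.2500 + 0.4528 + 0.5244 + 0.5000
  = 2.3522 bits
I(X;Y) = H(X) + H(Y) - H(X,Y) = 1.4197 + 0.9887 - 2.3522 = 0.0562 bits > 0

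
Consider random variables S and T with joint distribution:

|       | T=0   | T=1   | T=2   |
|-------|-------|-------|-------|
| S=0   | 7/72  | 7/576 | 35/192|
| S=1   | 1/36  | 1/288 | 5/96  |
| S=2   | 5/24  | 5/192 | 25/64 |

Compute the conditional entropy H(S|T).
Marginal P(T) (column sums):
  P(T=0) = 7/72 + 1/36 + 5/24 = 1/3
  P(T=1) = 7/576 + 1/288 + 5/192 = 1/24
  P(T=2) = 35/192 + 5/96 + 25/64 = 5/8

H(S|T) = -Σ P(S,T)·log₂ P(S|T), where P(S|T) = P(S,T) / P(T)
  (S=0,T=0): P(S|T) = (7/72)/(1/3) = 7/24;  -(7/72)·log₂(7/24) = 0.1728
  (S=0,T=1): P(S|T) = (7/576)/(1/24) = 7/24;  -(7/576)·log₂(7/24) = 0.0216
  (S=0,T=2): P(S|T) = (35/192)/(5/8) = 7/24;  -(35/192)·log₂(7/24) = 0.3240
  (S=1,T=0): P(S|T) = (1/36)/(1/3) = 1/12;  -(1/36)·log₂(1/12) = 0.0996
  (S=1,T=1): P(S|T) = (1/288)/(1/24) = 1/12;  -(1/288)·log₂(1/12) = 0.0124
  (S=1,T=2): P(S|T) = (5/96)/(5/8) = 1/12;  -(5/96)·log₂(1/12) = 0.1867
  (S=2,T=0): P(S|T) = (5/24)/(1/3) = 5/8;  -(5/24)·log₂(5/8) = 0.1413
  (S=2,T=1): P(S|T) = (5/192)/(1/24) = 5/8;  -(5/192)·log₂(5/8) = 0.0177
  (S=2,T=2): P(S|T) = (25/64)/(5/8) = 5/8;  -(25/64)·log₂(5/8) = 0.2649
H(S|T) = 0.1728 + 0.0216 + 0.3240 + 0.0996 + 0.0124 + 0.1867 + 0.1413 + 0.0177 + 0.2649
  = 1.2410 bits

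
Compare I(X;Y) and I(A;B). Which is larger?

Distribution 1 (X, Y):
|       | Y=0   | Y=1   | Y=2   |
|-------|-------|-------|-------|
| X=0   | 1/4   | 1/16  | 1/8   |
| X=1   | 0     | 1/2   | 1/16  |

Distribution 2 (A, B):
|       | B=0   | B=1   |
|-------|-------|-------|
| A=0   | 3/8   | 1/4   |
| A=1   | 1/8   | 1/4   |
Distribution 1 (X, Y):
Marginal P(X) (row sums):
  P(X=0) = 1/4 + 1/16 + 1/8 = 7/16
  P(X=1) = 0 + 1/2 + 1/16 = 9/16
Marginal P(Y) (column sums):
  P(Y=0) = 1/4 + 0 = 1/4
  P(Y=1) = 1/16 + 1/2 = 9/16
  P(Y=2) = 1/8 + 1/16 = 3/16

H(X) = -[(7/16)·log₂(7/16) + (9/16)·log₂(9/16)]
  = 0.5218 + 0.4669
  = 0.9887 bits
H(Y) = -[(1/4)·log₂(1/4) + (9/16)·log₂(9/16) + (3/16)·log₂(3/16)]
  = 0.5000 + 0.4669 + 0.4528
  = 1.4197 bits
H(X,Y) = -[(1/4)·log₂(1/4) + (1/16)·log₂(1/16) + (1/8)·log₂(1/8) + (1/2)·log₂(1/2) + (1/16)·log₂(1/16)]
  = 0.5000 + 0.2500 + 0.3750 + 0.5000 + 0.2500
  = 1.8750 bits

I(X;Y) = H(X) + H(Y) - H(X,Y)
  = 0.9887 + 1.4197 - 1.8750
  = 0.5334 bits

Distribution 2 (A, B):
Marginal P(A) (row sums):
  P(A=0) = 3/8 + 1/4 = 5/8
  P(A=1) = 1/8 + 1/4 = 3/8
Marginal P(B) (column sums):
  P(B=0) = 3/8 + 1/8 = 1/2
  P(B=1) = 1/4 + 1/4 = 1/2

H(A) = -[(5/8)·log₂(5/8) + (3/8)·log₂(3/8)]
  = 0.4238 + 0.5306
  = 0.9544 bits
H(B) = -[(1/2)·log₂(1/2) + (1/2)·log₂(1/2)]
  = 0.5000 + 0.5000
  = 1.0000 bits
H(A,B) = -[(3/8)·log₂(3/8) + (1/4)·log₂(1/4) + (1/8)·log₂(1/8) + (1/4)·log₂(1/4)]
  = 0.5306 + 0.5000 + 0.3750 + 0.5000
  = 1.9056 bits

I(A;B) = H(A) + H(B) - H(A,B)
  = 0.9544 + 1.0000 - 1.9056
  = 0.0488 bits

I(X;Y) = 0.5334 bits > I(A;B) = 0.0488 bits, so (X, Y) has the higher mutual information (stronger dependence).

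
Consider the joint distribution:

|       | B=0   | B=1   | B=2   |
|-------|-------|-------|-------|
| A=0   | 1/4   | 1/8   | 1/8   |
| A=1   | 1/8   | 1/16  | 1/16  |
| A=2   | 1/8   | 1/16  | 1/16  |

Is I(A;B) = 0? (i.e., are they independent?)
Marginal P(A) (row sums):
  P(A=0) = 1/4 + 1/8 + 1/8 = 1/2
  P(A=1) = 1/8 + 1/16 + 1/16 = 1/4
  P(A=2) = 1/8 + 1/16 + 1/16 = 1/4
Marginal P(B) (column sums):
  P(B=0) = 1/4 + 1/8 + 1/8 = 1/2
  P(B=1) = 1/8 + 1/16 + 1/16 = 1/4
  P(B=2) = 1/8 + 1/16 + 1/16 = 1/4

A and B are independent iff P(A=i,B=j) = P(A=i)·P(B=j) for every cell.
  P(A=0)·P(B=0) = 1/2 × 1/2 = 1/4 = P(A=0,B=0) ✓
  P(A=0)·P(B=1) = 1/2 × 1/4 = 1/8 = P(A=0,B=1) ✓
  P(A=0)·P(B=2) = 1/2 × 1/4 = 1/8 = P(A=0,B=2) ✓
  P(A=1)·P(B=0) = 1/4 × 1/2 = 1/8 = P(A=1,B=0) ✓
  P(A=1)·P(B=1) = 1/4 × 1/4 = 1/16 = P(A=1,B=1) ✓
  P(A=1)·P(B=2) = 1/4 × 1/4 = 1/16 = P(A=1,B=2) ✓
  P(A=2)·P(B=0) = 1/4 × 1/2 = 1/8 = P(A=2,B=0) ✓
  P(A=2)·P(B=1) = 1/4 × 1/4 = 1/16 = P(A=2,B=1) ✓
  P(A=2)·P(B=2) = 1/4 × 1/4 = 1/16 = P(A=2,B=2) ✓

Yes, A and B are independent: every cell factors, so I(A;B) = 0 bits.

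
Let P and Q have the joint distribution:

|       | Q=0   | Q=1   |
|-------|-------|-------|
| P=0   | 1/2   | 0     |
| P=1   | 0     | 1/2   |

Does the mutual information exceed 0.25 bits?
Marginal P(P) (row sums):
  P(P=0) = 1/2 + 0 = 1/2
  P(P=1) = 0 + 1/2 = 1/2
Marginal P(Q) (column sums):
  P(Q=0) = 1/2 + 0 = 1/2
  P(Q=1) = 0 + 1/2 = 1/2

H(P) = -[(1/2)·log₂(1/2) + (1/2)·log₂(1/2)]
  = 0.5000 + 0.5000
  = 1.0000 bits
H(Q) = -[(1/2)·log₂(1/2) + (1/2)·log₂(1/2)]
  = 0.5000 + 0.5000
  = 1.0000 bits
H(P,Q) = -[(1/2)·log₂(1/2) + (1/2)·log₂(1/2)]
  = 0.5000 + 0.5000
  = 1.0000 bits

I(P;Q) = H(P) + H(Q) - H(P,Q)
  = 1.0000 + 1.0000 - 1.0000
  = 1.0000 bits

Yes. I(P;Q) = 1.0000 bits, which is > 0.25 bits.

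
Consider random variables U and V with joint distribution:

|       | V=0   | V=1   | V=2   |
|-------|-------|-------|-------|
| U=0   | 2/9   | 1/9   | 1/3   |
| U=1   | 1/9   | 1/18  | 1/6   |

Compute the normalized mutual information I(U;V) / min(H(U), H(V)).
Marginal P(U) (row sums):
  P(U=0) = 2/9 + 1/9 + 1/3 = 2/3
  P(U=1) = 1/9 + 1/18 + 1/6 = 1/3
Marginal P(V) (column sums):
  P(V=0) = 2/9 + 1/9 = 1/3
  P(V=1) = 1/9 + 1/18 = 1/6
  P(V=2) = 1/3 + 1/6 = 1/2

H(U) = -[(2/3)·log₂(2/3) + (1/3)·log₂(1/3)]
  = 0.3900 + 0.5283
  = 0.9183 bits
H(V) = -[(1/3)·log₂(1/3) + (1/6)·log₂(1/6) + (1/2)·log₂(1/2)]
  = 0.5283 + 0.4308 + 0.5000
  = 1.4591 bits
H(U,V) = -[(2/9)·log₂(2/9) + (1/9)·log₂(1/9) + (1/3)·log₂(1/3) + (1/9)·log₂(1/9) + (1/18)·log₂(1/18) + (1/6)·log₂(1/6)]
  = 0.4822 + 0.3522 + 0.5283 + 0.3522 + 0.2317 + 0.4308
  = 2.3774 bits

I(U;V) = H(U) + H(V) - H(U,V)
  = 0.9183 + 1.4591 - 2.3774
  = 0.0000 bits

min(H(U), H(V)) = min(0.9183, 1.4591) = 0.9183 bits
Normalized MI = 0.0000 / 0.9183 = 0.0000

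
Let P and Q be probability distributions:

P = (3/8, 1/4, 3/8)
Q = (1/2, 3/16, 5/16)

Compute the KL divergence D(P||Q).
D(P||Q) = Σ P(i) log₂(P(i)/Q(i))
  i=0: (3/8) × log₂((3/8)/(1/2)) = (3/8) × log₂(3/4) = -0.1556
  i=1: (1/4) × log₂((1/4)/(3/16)) = (1/4) × log₂(4/3) = 0.1038
  i=2: (3/8) × log₂((3/8)/(5/16)) = (3/8) × log₂(6/5) = 0.0986
D(P||Q) = -0.1556 + 0.1038 + 0.0986
  = 0.0468 bits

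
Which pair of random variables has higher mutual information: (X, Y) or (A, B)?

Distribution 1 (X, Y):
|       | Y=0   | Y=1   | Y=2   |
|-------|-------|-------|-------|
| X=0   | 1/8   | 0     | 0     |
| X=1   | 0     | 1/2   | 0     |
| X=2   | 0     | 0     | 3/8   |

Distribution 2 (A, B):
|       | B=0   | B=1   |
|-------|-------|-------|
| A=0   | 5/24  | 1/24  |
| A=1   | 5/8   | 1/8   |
Distribution 1 (X, Y):
Marginal P(X) (row sums):
  P(X=0) = 1/8 + 0 + 0 = 1/8
  P(X=1) = 0 + 1/2 + 0 = 1/2
  P(X=2) = 0 + 0 + 3/8 = 3/8
Marginal P(Y) (column sums):
  P(Y=0) = 1/8 + 0 + 0 = 1/8
  P(Y=1) = 0 + 1/2 + 0 = 1/2
  P(Y=2) = 0 + 0 + 3/8 = 3/8

H(X) = -[(1/8)·log₂(1/8) + (1/2)·log₂(1/2) + (3/8)·log₂(3/8)]
  = 0.3750 + 0.5000 + 0.5306
  = 1.4056 bits
H(Y) = -[(1/8)·log₂(1/8) + (1/2)·log₂(1/2) + (3/8)·log₂(3/8)]
  = 0.3750 + 0.5000 + 0.5306
  = 1.4056 bits
H(X,Y) = -[(1/8)·log₂(1/8) + (1/2)·log₂(1/2) + (3/8)·log₂(3/8)]
  = 0.3750 + 0.5000 + 0.5306
  = 1.4056 bits

I(X;Y) = H(X) + H(Y) - H(X,Y)
  = 1.4056 + 1.4056 - 1.4056
  = 1.4056 bits

Distribution 2 (A, B):
Marginal P(A) (row sums):
  P(A=0) = 5/24 + 1/24 = 1/4
  P(A=1) = 5/8 + 1/8 = 3/4
Marginal P(B) (column sums):
  P(B=0) = 5/24 + 5/8 = 5/6
  P(B=1) = 1/24 + 1/8 = 1/6

H(A) = -[(1/4)·log₂(1/4) + (3/4)·log₂(3/4)]
  = 0.5000 + 0.3113
  = 0.8113 bits
H(B) = -[(5/6)·log₂(5/6) + (1/6)·log₂(1/6)]
  = 0.2192 + 0.4308
  = 0.6500 bits
H(A,B) = -[(5/24)·log₂(5/24) + (1/24)·log₂(1/24) + (5/8)·log₂(5/8) + (1/8)·log₂(1/8)]
  = 0.4715 + 0.1910 + 0.4238 + 0.3750
  = 1.4613 bits

I(A;B) = H(A) + H(B) - H(A,B)
  = 0.8113 + 0.6500 - 1.4613
  = 0.0000 bits

I(X;Y) = 1.4056 bits > I(A;B) = 0.0000 bits, so (X, Y) has the higher mutual information (stronger dependence).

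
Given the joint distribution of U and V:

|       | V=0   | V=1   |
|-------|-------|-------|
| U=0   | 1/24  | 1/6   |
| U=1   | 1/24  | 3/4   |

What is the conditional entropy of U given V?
Marginal P(V) (column sums):
  P(V=0) = 1/24 + 1/24 = 1/12
  P(V=1) = 1/6 + 3/4 = 11/12

H(U|V) = -Σ P(U,V)·log₂ P(U|V), where P(U|V) = P(U,V) / P(V)
  (U=0,V=0): P(U|V) = (1/24)/(1/12) = 1/2;  -(1/24)·log₂(1/2) = 0.0417
  (U=0,V=1): P(U|V) = (1/6)/(11/12) = 2/11;  -(1/6)·log₂(2/11) = 0.4099
  (U=1,V=0): P(U|V) = (1/24)/(1/12) = 1/2;  -(1/24)·log₂(1/2) = 0.0417
  (U=1,V=1): P(U|V) = (3/4)/(11/12) = 9/11;  -(3/4)·log₂(9/11) = 0.2171
H(U|V) = 0.0417 + 0.4099 + 0.0417 + 0.2171
  = 0.7104 bits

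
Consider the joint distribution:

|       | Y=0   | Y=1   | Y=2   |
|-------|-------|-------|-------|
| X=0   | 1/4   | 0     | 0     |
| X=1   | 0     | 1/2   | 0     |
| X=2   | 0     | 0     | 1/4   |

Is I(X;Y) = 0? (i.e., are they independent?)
Marginal P(X) (row sums):
  P(X=0) = 1/4 + 0 + 0 = 1/4
  P(X=1) = 0 + 1/2 + 0 = 1/2
  P(X=2) = 0 + 0 + 1/4 = 1/4
Marginal P(Y) (column sums):
  P(Y=0) = 1/4 + 0 + 0 = 1/4
  P(Y=1) = 0 + 1/2 + 0 = 1/2
  P(Y=2) = 0 + 0 + 1/4 = 1/4

X and Y are independent iff P(X=i,Y=j) = P(X=i)·P(Y=j) for every cell.
  P(X=0)·P(Y=0) = 1/4 × 1/4 = 1/16, but P(X=0,Y=0) = 1/4 ✗

No, X and Y are not independent. Quantitatively, I(X;Y) > 0:

H(X) = -[(1/4)·log₂(1/4) + (1/2)·log₂(1/2) + (1/4)·log₂(1/4)]
  = 0.5000 + 0.5000 + 0.5000
  = 1.5000 bits
H(Y) = -[(1/4)·log₂(1/4) + (1/2)·log₂(1/2) + (1/4)·log₂(1/4)]
  = 0.5000 + 0.5000 + 0.5000
  = 1.5000 bits
H(X,Y) = -[(1/4)·log₂(1/4) + (1/2)·log₂(1/2) + (1/4)·log₂(1/4)]
  = 0.5000 + 0.5000 + 0.5000
  = 1.5000 bits
I(X;Y) = H(X) + H(Y) - H(X,Y) = 1.5000 + 1.5000 - 1.5000 = 1.5000 bits > 0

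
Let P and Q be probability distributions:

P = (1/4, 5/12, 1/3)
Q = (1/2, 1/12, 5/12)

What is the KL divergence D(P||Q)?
D(P||Q) = Σ P(i) log₂(P(i)/Q(i))
  i=0: (1/4) × log₂((1/4)/(1/2)) = (1/4) × log₂(1/2) = -0.2500
  i=1: (5/12) × log₂((5/12)/(1/12)) = (5/12) × log₂(5) = 0.9675
  i=2: (1/3) × log₂((1/3)/(5/12)) = (1/3) × log₂(4/5) = -0.1073
D(P||Q) = -0.2500 + 0.9675 - 0.1073
  = 0.6102 bits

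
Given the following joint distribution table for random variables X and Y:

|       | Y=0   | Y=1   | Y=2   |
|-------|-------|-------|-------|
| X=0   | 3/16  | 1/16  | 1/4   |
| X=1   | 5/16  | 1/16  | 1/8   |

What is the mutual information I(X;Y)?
Marginal P(X) (row sums):
  P(X=0) = 3/16 + 1/16 + 1/4 = 1/2
  P(X=1) = 5/16 + 1/16 + 1/8 = 1/2
Marginal P(Y) (column sums):
  P(Y=0) = 3/16 + 5/16 = 1/2
  P(Y=1) = 1/16 + 1/16 = 1/8
  P(Y=2) = 1/4 + 1/8 = 3/8

H(X) = -[(1/2)·log₂(1/2) + (1/2)·log₂(1/2)]
  = 0.5000 + 0.5000
  = 1.0000 bits
H(Y) = -[(1/2)·log₂(1/2) + (1/8)·log₂(1/8) + (3/8)·log₂(3/8)]
  = 0.5000 + 0.3750 + 0.5306
  = 1.4056 bits
H(X,Y) = -[(3/16)·log₂(3/16) + (1/16)·log₂(1/16) + (1/4)·log₂(1/4) + (5/16)·log₂(5/16) + (1/16)·log₂(1/16) + (1/8)·log₂(1/8)]
  = 0.4528 + 0.2500 + 0.5000 + 0.5244 + 0.2500 + 0.3750
  = 2.3522 bits

I(X;Y) = H(X) + H(Y) - H(X,Y)
  = 1.0000 + 1.4056 - 2.3522
  = 0.0534 bits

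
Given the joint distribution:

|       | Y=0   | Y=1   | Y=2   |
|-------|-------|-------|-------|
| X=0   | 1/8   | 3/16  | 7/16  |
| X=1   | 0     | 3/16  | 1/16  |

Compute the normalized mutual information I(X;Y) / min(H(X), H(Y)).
Marginal P(X) (row sums):
  P(X=0) = 1/8 + 3/16 + 7/16 = 3/4
  P(X=1) = 0 + 3/16 + 1/16 = 1/4
Marginal P(Y) (column sums):
  P(Y=0) = 1/8 + 0 = 1/8
  P(Y=1) = 3/16 + 3/16 = 3/8
  P(Y=2) = 7/16 + 1/16 = 1/2

H(X) = -[(3/4)·log₂(3/4) + (1/4)·log₂(1/4)]
  = 0.3113 + 0.5000
  = 0.8113 bits
H(Y) = -[(1/8)·log₂(1/8) + (3/8)·log₂(3/8) + (1/2)·log₂(1/2)]
  = 0.3750 + 0.5306 + 0.5000
  = 1.4056 bits
H(X,Y) = -[(1/8)·log₂(1/8) + (3/16)·log₂(3/16) + (7/16)·log₂(7/16) + (3/16)·log₂(3/16) + (1/16)·log₂(1/16)]
  = 0.3750 + 0.4528 + 0.5218 + 0.4528 + 0.2500
  = 2.0524 bits

I(X;Y) = H(X) + H(Y) - H(X,Y)
  = 0.8113 + 1.4056 - 2.0524
  = 0.1645 bits

min(H(X), H(Y)) = min(0.8113, 1.4056) = 0.8113 bits
Normalized MI = 0.1645 / 0.8113 = 0.2028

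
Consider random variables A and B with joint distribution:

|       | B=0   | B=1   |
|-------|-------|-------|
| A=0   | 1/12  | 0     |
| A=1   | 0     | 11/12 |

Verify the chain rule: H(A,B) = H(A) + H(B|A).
Left side:
H(A,B) = -[(1/12)·log₂(1/12) + (11/12)·log₂(11/12)]
  = 0.2987 + 0.1151
  = 0.4138 bits

Right side:
Marginal P(A) (row sums):
  P(A=0) = 1/12 + 0 = 1/12
  P(A=1) = 0 + 11/12 = 11/12
H(A) = -[(1/12)·log₂(1/12) + (11/12)·log₂(11/12)]
  = 0.2987 + 0.1151
  = 0.4138 bits
H(B|A) = -Σ P(A,B)·log₂ P(B|A), where P(B|A) = P(A,B) / P(A)
  (cells with P(A,B) = 0 contribute 0)
  (A=0,B=0): P(B|A) = (1/12)/(1/12) = 1;  -(1/12)·log₂(1) = 0.0000
  (A=1,B=1): P(B|A) = (11/12)/(11/12) = 1;  -(11/12)·log₂(1) = 0.0000
H(B|A) = 0.0000 + 0.0000
  = 0.0000 bits
H(A) + H(B|A) = 0.4138 + 0.0000 = 0.4138 bits

Both sides equal 0.4138 bits, so the chain rule holds ✓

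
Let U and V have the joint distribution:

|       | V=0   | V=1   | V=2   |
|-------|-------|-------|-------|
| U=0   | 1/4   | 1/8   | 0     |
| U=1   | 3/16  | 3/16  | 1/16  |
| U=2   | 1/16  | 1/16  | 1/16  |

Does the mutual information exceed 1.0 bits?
Marginal P(U) (row sums):
  P(U=0) = 1/4 + 1/8 + 0 = 3/8
  P(U=1) = 3/16 + 3/16 + 1/16 = 7/16
  P(U=2) = 1/16 + 1/16 + 1/16 = 3/16
Marginal P(V) (column sums):
  P(V=0) = 1/4 + 3/16 + 1/16 = 1/2
  P(V=1) = 1/8 + 3/16 + 1/16 = 3/8
  P(V=2) = 0 + 1/16 + 1/16 = 1/8

H(U) = -[(3/8)·log₂(3/8) + (7/16)·log₂(7/16) + (3/16)·log₂(3/16)]
  = 0.5306 + 0.5218 + 0.4528
  = 1.5052 bits
H(V) = -[(1/2)·log₂(1/2) + (3/8)·log₂(3/8) + (1/8)·log₂(1/8)]
  = 0.5000 + 0.5306 + 0.3750
  = 1.4056 bits
H(U,V) = -[(1/4)·log₂(1/4) + (1/8)·log₂(1/8) + (3/16)·log₂(3/16) + (3/16)·log₂(3/16) + (1/16)·log₂(1/16) + (1/16)·log₂(1/16) + (1/16)·log₂(1/16) + (1/16)·log₂(1/16)]
  = 0.5000 + 0.3750 + 0.4528 + 0.4528 + 0.2500 + 0.2500 + 0.2500 + 0.2500
  = 2.7806 bits

I(U;V) = H(U) + H(V) - H(U,V)
  = 1.5052 + 1.4056 - 2.7806
  = 0.1302 bits

No. I(U;V) = 0.1302 bits, which is ≤ 1.0 bits.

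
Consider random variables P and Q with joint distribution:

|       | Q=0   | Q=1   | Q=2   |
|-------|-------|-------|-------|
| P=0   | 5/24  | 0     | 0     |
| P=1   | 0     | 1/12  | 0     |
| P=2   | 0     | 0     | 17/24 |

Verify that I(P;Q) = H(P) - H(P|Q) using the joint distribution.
Left side, from I(P;Q) = H(P) + H(Q) - H(P,Q):
Marginal P(P) (row sums):
  P(P=0) = 5/24 + 0 + 0 = 5/24
  P(P=1) = 0 + 1/12 + 0 = 1/12
  P(P=2) = 0 + 0 + 17/24 = 17/24
Marginal P(Q) (column sums):
  P(Q=0) = 5/24 + 0 + 0 = 5/24
  P(Q=1) = 0 + 1/12 + 0 = 1/12
  P(Q=2) = 0 + 0 + 17/24 = 17/24

H(P) = -[(5/24)·log₂(5/24) + (1/12)·log₂(1/12) + (17/24)·log₂(17/24)]
  = 0.4715 + 0.2987 + 0.3524
  = 1.1226 bits
H(Q) = -[(5/24)·log₂(5/24) + (1/12)·log₂(1/12) + (17/24)·log₂(17/24)]
  = 0.4715 + 0.2987 + 0.3524
  = 1.1226 bits
H(P,Q) = -[(5/24)·log₂(5/24) + (1/12)·log₂(1/12) + (17/24)·log₂(17/24)]
  = 0.4715 + 0.2987 + 0.3524
  = 1.1226 bits

I(P;Q) = H(P) + H(Q) - H(P,Q)
  = 1.1226 + 1.1226 - 1.1226
  = 1.1226 bits

Right side, with H(P|Q) computed directly from the conditional probabilities:
H(P|Q) = -Σ P(P,Q)·log₂ P(P|Q), where P(P|Q) = P(P,Q) / P(Q)
  (cells with P(P,Q) = 0 contribute 0)
  (P=0,Q=0): P(P|Q) = (5/24)/(5/24) = 1;  -(5/24)·log₂(1) = 0.0000
  (P=1,Q=1): P(P|Q) = (1/12)/(1/12) = 1;  -(1/12)·log₂(1) = 0.0000
  (P=2,Q=2): P(P|Q) = (17/24)/(17/24) = 1;  -(17/24)·log₂(1) = 0.0000
H(P|Q) = 0.0000 + 0.0000 + 0.0000
  = 0.0000 bits
H(P) - H(P|Q) = 1.1226 - 0.0000 = 1.1226 bits

Both sides equal 1.1226 bits, so I(P;Q) = H(P) - H(P|Q) ✓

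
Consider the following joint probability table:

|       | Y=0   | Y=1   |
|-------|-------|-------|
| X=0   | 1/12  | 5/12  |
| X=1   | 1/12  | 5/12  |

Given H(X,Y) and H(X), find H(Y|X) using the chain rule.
From the chain rule: H(X,Y) = H(X) + H(Y|X)
Therefore: H(Y|X) = H(X,Y) - H(X)

H(X,Y) = -[(1/12)·log₂(1/12) + (5/12)·log₂(5/12) + (1/12)·log₂(1/12) + (5/12)·log₂(5/12)]
  = 0.2987 + 0.5263 + 0.2987 + 0.5263
  = 1.6500 bits
Marginal P(X) (row sums):
  P(X=0) = 1/12 + 5/12 = 1/2
  P(X=1) = 1/12 + 5/12 = 1/2
H(X) = -[(1/2)·log₂(1/2) + (1/2)·log₂(1/2)]
  = 0.5000 + 0.5000
  = 1.0000 bits

H(Y|X) = 1.6500 - 1.0000 = 0.6500 bits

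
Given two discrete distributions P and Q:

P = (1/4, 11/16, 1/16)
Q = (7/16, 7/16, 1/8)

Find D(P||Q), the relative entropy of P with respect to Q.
D(P||Q) = Σ P(i) log₂(P(i)/Q(i))
  i=0: (1/4) × log₂((1/4)/(7/16)) = (1/4) × log₂(4/7) = -0.2018
  i=1: (11/16) × log₂((11/16)/(7/16)) = (11/16) × log₂(11/7) = 0.4483
  i=2: (1/16) × log₂((1/16)/(1/8)) = (1/16) × log₂(1/2) = -0.0625
D(P||Q) = -0.2018 + 0.4483 - 0.0625
  = 0.1840 bits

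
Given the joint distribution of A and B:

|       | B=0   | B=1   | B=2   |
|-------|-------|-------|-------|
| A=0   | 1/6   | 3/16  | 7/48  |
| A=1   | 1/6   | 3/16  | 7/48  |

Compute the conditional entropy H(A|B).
Marginal P(B) (column sums):
  P(B=0) = 1/6 + 1/6 = 1/3
  P(B=1) = 3/16 + 3/16 = 3/8
  P(B=2) = 7/48 + 7/48 = 7/24

H(A|B) = -Σ P(A,B)·log₂ P(A|B), where P(A|B) = P(A,B) / P(B)
  (A=0,B=0): P(A|B) = (1/6)/(1/3) = 1/2;  -(1/6)·log₂(1/2) = 0.1667
  (A=0,B=1): P(A|B) = (3/16)/(3/8) = 1/2;  -(3/16)·log₂(1/2) = 0.1875
  (A=0,B=2): P(A|B) = (7/48)/(7/24) = 1/2;  -(7/48)·log₂(1/2) = 0.1458
  (A=1,B=0): P(A|B) = (1/6)/(1/3) = 1/2;  -(1/6)·log₂(1/2) = 0.1667
  (A=1,B=1): P(A|B) = (3/16)/(3/8) = 1/2;  -(3/16)·log₂(1/2) = 0.1875
  (A=1,B=2): P(A|B) = (7/48)/(7/24) = 1/2;  -(7/48)·log₂(1/2) = 0.1458
H(A|B) = 0.1667 + 0.1875 + 0.1458 + 0.1667 + 0.1875 + 0.1458
  = 1.0000 bits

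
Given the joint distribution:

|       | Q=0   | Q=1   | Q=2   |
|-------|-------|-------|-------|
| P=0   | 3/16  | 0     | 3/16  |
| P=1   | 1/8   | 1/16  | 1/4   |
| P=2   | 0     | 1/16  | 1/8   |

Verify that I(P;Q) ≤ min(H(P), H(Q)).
Marginal P(P) (row sums):
  P(P=0) = 3/16 + 0 + 3/16 = 3/8
  P(P=1) = 1/8 + 1/16 + 1/4 = 7/16
  P(P=2) = 0 + 1/16 + 1/8 = 3/16
Marginal P(Q) (column sums):
  P(Q=0) = 3/16 + 1/8 + 0 = 5/16
  P(Q=1) = 0 + 1/16 + 1/16 = 1/8
  P(Q=2) = 3/16 + 1/4 + 1/8 = 9/16

H(P) = -[(3/8)·log₂(3/8) + (7/16)·log₂(7/16) + (3/16)·log₂(3/16)]
  = 0.5306 + 0.5218 + 0.4528
  = 1.5052 bits
H(Q) = -[(5/16)·log₂(5/16) + (1/8)·log₂(1/8) + (9/16)·log₂(9/16)]
  = 0.5244 + 0.3750 + 0.4669
  = 1.3663 bits
H(P,Q) = -[(3/16)·log₂(3/16) + (3/16)·log₂(3/16) + (1/8)·log₂(1/8) + (1/16)·log₂(1/16) + (1/4)·log₂(1/4) + (1/16)·log₂(1/16) + (1/8)·log₂(1/8)]
  = 0.4528 + 0.4528 + 0.3750 + 0.2500 + 0.5000 + 0.2500 + 0.3750
  = 2.6556 bits

I(P;Q) = H(P) + H(Q) - H(P,Q)
  = 1.5052 + 1.3663 - 2.6556
  = 0.2159 bits

min(H(P), H(Q)) = min(1.5052, 1.3663) = 1.3663 bits
Since 0.2159 ≤ 1.3663, the bound is satisfied ✓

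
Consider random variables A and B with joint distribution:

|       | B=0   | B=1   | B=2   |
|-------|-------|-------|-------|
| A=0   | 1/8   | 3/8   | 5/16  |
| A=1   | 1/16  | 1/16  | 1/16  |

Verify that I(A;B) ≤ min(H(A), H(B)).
Marginal P(A) (row sums):
  P(A=0) = 1/8 + 3/8 + 5/16 = 13/16
  P(A=1) = 1/16 + 1/16 + 1/16 = 3/16
Marginal P(B) (column sums):
  P(B=0) = 1/8 + 1/16 = 3/16
  P(B=1) = 3/8 + 1/16 = 7/16
  P(B=2) = 5/16 + 1/16 = 3/8

H(A) = -[(13/16)·log₂(13/16) + (3/16)·log₂(3/16)]
  = 0.2434 + 0.4528
  = 0.6962 bits
H(B) = -[(3/16)·log₂(3/16) + (7/16)·log₂(7/16) + (3/8)·log₂(3/8)]
  = 0.4528 + 0.5218 + 0.5306
  = 1.5052 bits
H(A,B) = -[(1/8)·log₂(1/8) + (3/8)·log₂(3/8) + (5/16)·log₂(5/16) + (1/16)·log₂(1/16) + (1/16)·log₂(1/16) + (1/16)·log₂(1/16)]
  = 0.3750 + 0.5306 + 0.5244 + 0.2500 + 0.2500 + 0.2500
  = 2.1800 bits

I(A;B) = H(A) + H(B) - H(A,B)
  = 0.6962 + 1.5052 - 2.1800
  = 0.0214 bits

min(H(A), H(B)) = min(0.6962, 1.5052) = 0.6962 bits
Since 0.0214 ≤ 0.6962, the bound is satisfied ✓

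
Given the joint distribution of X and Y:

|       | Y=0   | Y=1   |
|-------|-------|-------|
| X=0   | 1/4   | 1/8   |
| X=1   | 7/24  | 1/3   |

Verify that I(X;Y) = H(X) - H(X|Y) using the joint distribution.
Left side, from I(X;Y) = H(X) + H(Y) - H(X,Y):
Marginal P(X) (row sums):
  P(X=0) = 1/4 + 1/8 = 3/8
  P(X=1) = 7/24 + 1/3 = 5/8
Marginal P(Y) (column sums):
  P(Y=0) = 1/4 + 7/24 = 13/24
  P(Y=1) = 1/8 + 1/3 = 11/24

H(X) = -[(3/8)·log₂(3/8) + (5/8)·log₂(5/8)]
  = 0.5306 + 0.4238
  = 0.9544 bits
H(Y) = -[(13/24)·log₂(13/24) + (11/24)·log₂(11/24)]
  = 0.4791 + 0.5159
  = 0.9950 bits
H(X,Y) = -[(1/4)·log₂(1/4) + (1/8)·log₂(1/8) + (7/24)·log₂(7/24) + (1/3)·log₂(1/3)]
  = 0.5000 + 0.3750 + 0.5185 + 0.5283
  = 1.9218 bits

I(X;Y) = H(X) + H(Y) - H(X,Y)
  = 0.9544 + 0.9950 - 1.9218
  = 0.0276 bits

Right side, with H(X|Y) computed directly from the conditional probabilities:
H(X|Y) = -Σ P(X,Y)·log₂ P(X|Y), where P(X|Y) = P(X,Y) / P(Y)
  (X=0,Y=0): P(X|Y) = (1/4)/(13/24) = 6/13;  -(1/4)·log₂(6/13) = 0.2789
  (X=0,Y=1): P(X|Y) = (1/8)/(11/24) = 3/11;  -(1/8)·log₂(3/11) = 0.2343
  (X=1,Y=0): P(X|Y) = (7/24)/(13/24) = 7/13;  -(7/24)·log₂(7/13) = 0.2605
  (X=1,Y=1): P(X|Y) = (1/3)/(11/24) = 8/11;  -(1/3)·log₂(8/11) = 0.1531
H(X|Y) = 0.2789 + 0.2343 + 0.2605 + 0.1531
  = 0.9268 bits
H(X) - H(X|Y) = 0.9544 - 0.9268 = 0.0276 bits

Both sides equal 0.0276 bits, so I(X;Y) = H(X) - H(X|Y) ✓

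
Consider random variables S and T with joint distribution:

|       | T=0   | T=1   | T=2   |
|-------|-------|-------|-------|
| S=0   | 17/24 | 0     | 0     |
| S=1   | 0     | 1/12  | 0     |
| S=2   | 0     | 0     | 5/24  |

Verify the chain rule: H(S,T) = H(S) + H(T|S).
Left side:
H(S,T) = -[(17/24)·log₂(17/24) + (1/12)·log₂(1/12) + (5/24)·log₂(5/24)]
  = 0.3524 + 0.2987 + 0.4715
  = 1.1226 bits

Right side:
Marginal P(S) (row sums):
  P(S=0) = 17/24 + 0 + 0 = 17/24
  P(S=1) = 0 + 1/12 + 0 = 1/12
  P(S=2) = 0 + 0 + 5/24 = 5/24
H(S) = -[(17/24)·log₂(17/24) + (1/12)·log₂(1/12) + (5/24)·log₂(5/24)]
  = 0.3524 + 0.2987 + 0.4715
  = 1.1226 bits
H(T|S) = -Σ P(S,T)·log₂ P(T|S), where P(T|S) = P(S,T) / P(S)
  (cells with P(S,T) = 0 contribute 0)
  (S=0,T=0): P(T|S) = (17/24)/(17/24) = 1;  -(17/24)·log₂(1) = 0.0000
  (S=1,T=1): P(T|S) = (1/12)/(1/12) = 1;  -(1/12)·log₂(1) = 0.0000
  (S=2,T=2): P(T|S) = (5/24)/(5/24) = 1;  -(5/24)·log₂(1) = 0.0000
H(T|S) = 0.0000 + 0.0000 + 0.0000
  = 0.0000 bits
H(S) + H(T|S) = 1.1226 + 0.0000 = 1.1226 bits

Both sides equal 1.1226 bits, so the chain rule holds ✓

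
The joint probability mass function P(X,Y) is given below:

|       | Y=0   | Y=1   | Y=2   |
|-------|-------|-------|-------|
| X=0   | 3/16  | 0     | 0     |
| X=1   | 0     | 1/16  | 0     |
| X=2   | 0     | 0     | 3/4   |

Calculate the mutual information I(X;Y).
Marginal P(X) (row sums):
  P(X=0) = 3/16 + 0 + 0 = 3/16
  P(X=1) = 0 + 1/16 + 0 = 1/16
  P(X=2) = 0 + 0 + 3/4 = 3/4
Marginal P(Y) (column sums):
  P(Y=0) = 3/16 + 0 + 0 = 3/16
  P(Y=1) = 0 + 1/16 + 0 = 1/16
  P(Y=2) = 0 + 0 + 3/4 = 3/4

H(X) = -[(3/16)·log₂(3/16) + (1/16)·log₂(1/16) + (3/4)·log₂(3/4)]
  = 0.4528 + 0.2500 + 0.3113
  = 1.0141 bits
H(Y) = -[(3/16)·log₂(3/16) + (1/16)·log₂(1/16) + (3/4)·log₂(3/4)]
  = 0.4528 + 0.2500 + 0.3113
  = 1.0141 bits
H(X,Y) = -[(3/16)·log₂(3/16) + (1/16)·log₂(1/16) + (3/4)·log₂(3/4)]
  = 0.4528 + 0.2500 + 0.3113
  = 1.0141 bits

I(X;Y) = H(X) + H(Y) - H(X,Y)
  = 1.0141 + 1.0141 - 1.0141
  = 1.0141 bits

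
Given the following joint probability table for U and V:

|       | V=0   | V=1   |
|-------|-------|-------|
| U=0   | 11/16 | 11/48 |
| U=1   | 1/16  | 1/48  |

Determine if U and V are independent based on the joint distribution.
Marginal P(U) (row sums):
  P(U=0) = 11/16 + 11/48 = 11/12
  P(U=1) = 1/16 + 1/48 = 1/12
Marginal P(V) (column sums):
  P(V=0) = 11/16 + 1/16 = 3/4
  P(V=1) = 11/48 + 1/48 = 1/4

U and V are independent iff P(U=i,V=j) = P(U=i)·P(V=j) for every cell.
  P(U=0)·P(V=0) = 11/12 × 3/4 = 11/16 = P(U=0,V=0) ✓
  P(U=0)·P(V=1) = 11/12 × 1/4 = 11/48 = P(U=0,V=1) ✓
  P(U=1)·P(V=0) = 1/12 × 3/4 = 1/16 = P(U=1,V=0) ✓
  P(U=1)·P(V=1) = 1/12 × 1/4 = 1/48 = P(U=1,V=1) ✓

Yes, U and V are independent: every cell factors, so I(U;V) = 0 bits.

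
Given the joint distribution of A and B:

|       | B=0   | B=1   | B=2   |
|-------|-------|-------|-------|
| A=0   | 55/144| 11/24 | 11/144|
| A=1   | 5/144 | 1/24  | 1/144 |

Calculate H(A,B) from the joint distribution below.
H(A,B) = -Σ P(A,B) log₂ P(A,B), summed over the non-zero cells:
H(A,B) = -[(55/144)·log₂(55/144) + (11/24)·log₂(11/24) + (11/144)·log₂(11/144) + (5/144)·log₂(5/144) + (1/24)·log₂(1/24) + (1/144)·log₂(1/144)]
  = 0.5304 + 0.5159 + 0.2834 + 0.1683 + 0.1910 + 0.0498
  = 1.7388 bits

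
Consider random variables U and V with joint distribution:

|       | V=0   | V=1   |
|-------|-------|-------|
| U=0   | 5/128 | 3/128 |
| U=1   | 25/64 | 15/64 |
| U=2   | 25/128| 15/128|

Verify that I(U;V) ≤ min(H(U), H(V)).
Marginal P(U) (row sums):
  P(U=0) = 5/128 + 3/128 = 1/16
  P(U=1) = 25/64 + 15/64 = 5/8
  P(U=2) = 25/128 + 15/128 = 5/16
Marginal P(V) (column sums):
  P(V=0) = 5/128 + 25/64 + 25/128 = 5/8
  P(V=1) = 3/128 + 15/64 + 15/128 = 3/8

H(U) = -[(1/16)·log₂(1/16) + (5/8)·log₂(5/8) + (5/16)·log₂(5/16)]
  = 0.2500 + 0.4238 + 0.5244
  = 1.1982 bits
H(V) = -[(5/8)·log₂(5/8) + (3/8)·log₂(3/8)]
  = 0.4238 + 0.5306
  = 0.9544 bits
H(U,V) = -[(5/128)·log₂(5/128) + (3/128)·log₂(3/128) + (25/64)·log₂(25/64) + (15/64)·log₂(15/64) + (25/128)·log₂(25/128) + (15/128)·log₂(15/128)]
  = 0.1827 + 0.1269 + 0.5297 + 0.4906 + 0.4602 + 0.3625
  = 2.1526 bits

I(U;V) = H(U) + H(V) - H(U,V)
  = 1.1982 + 0.9544 - 2.1526
  = 0.0000 bits

min(H(U), H(V)) = min(1.1982, 0.9544) = 0.9544 bits
Since 0.0000 ≤ 0.9544, the bound is satisfied ✓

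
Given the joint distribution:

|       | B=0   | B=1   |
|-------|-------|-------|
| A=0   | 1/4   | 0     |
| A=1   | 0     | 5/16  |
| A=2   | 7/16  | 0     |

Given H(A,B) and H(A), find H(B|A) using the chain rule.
From the chain rule: H(A,B) = H(A) + H(B|A)
Therefore: H(B|A) = H(A,B) - H(A)

H(A,B) = -[(1/4)·log₂(1/4) + (5/16)·log₂(5/16) + (7/16)·log₂(7/16)]
  = 0.5000 + 0.5244 + 0.5218
  = 1.5462 bits
Marginal P(A) (row sums):
  P(A=0) = 1/4 + 0 = 1/4
  P(A=1) = 0 + 5/16 = 5/16
  P(A=2) = 7/16 + 0 = 7/16
H(A) = -[(1/4)·log₂(1/4) + (5/16)·log₂(5/16) + (7/16)·log₂(7/16)]
  = 0.5000 + 0.5244 + 0.5218
  = 1.5462 bits

H(B|A) = 1.5462 - 1.5462 = 0.0000 bits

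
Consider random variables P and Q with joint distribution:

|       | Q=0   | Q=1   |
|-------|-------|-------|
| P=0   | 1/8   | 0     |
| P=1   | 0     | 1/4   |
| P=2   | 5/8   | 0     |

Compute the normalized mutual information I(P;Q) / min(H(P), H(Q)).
Marginal P(P) (row sums):
  P(P=0) = 1/8 + 0 = 1/8
  P(P=1) = 0 + 1/4 = 1/4
  P(P=2) = 5/8 + 0 = 5/8
Marginal P(Q) (column sums):
  P(Q=0) = 1/8 + 0 + 5/8 = 3/4
  P(Q=1) = 0 + 1/4 + 0 = 1/4

H(P) = -[(1/8)·log₂(1/8) + (1/4)·log₂(1/4) + (5/8)·log₂(5/8)]
  = 0.3750 + 0.5000 + 0.4238
  = 1.2988 bits
H(Q) = -[(3/4)·log₂(3/4) + (1/4)·log₂(1/4)]
  = 0.3113 + 0.5000
  = 0.8113 bits
H(P,Q) = -[(1/8)·log₂(1/8) + (1/4)·log₂(1/4) + (5/8)·log₂(5/8)]
  = 0.3750 + 0.5000 + 0.4238
  = 1.2988 bits

I(P;Q) = H(P) + H(Q) - H(P,Q)
  = 1.2988 + 0.8113 - 1.2988
  = 0.8113 bits

min(H(P), H(Q)) = min(1.2988, 0.8113) = 0.8113 bits
Normalized MI = 0.8113 / 0.8113 = 1.0000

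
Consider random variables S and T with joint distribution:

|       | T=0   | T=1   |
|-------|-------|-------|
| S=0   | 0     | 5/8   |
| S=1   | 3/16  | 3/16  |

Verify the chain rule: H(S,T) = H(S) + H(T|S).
Left side:
H(S,T) = -[(5/8)·log₂(5/8) + (3/16)·log₂(3/16) + (3/16)·log₂(3/16)]
  = 0.4238 + 0.4528 + 0.4528
  = 1.3294 bits

Right side:
Marginal P(S) (row sums):
  P(S=0) = 0 + 5/8 = 5/8
  P(S=1) = 3/16 + 3/16 = 3/8
H(S) = -[(5/8)·log₂(5/8) + (3/8)·log₂(3/8)]
  = 0.4238 + 0.5306
  = 0.9544 bits
H(T|S) = -Σ P(S,T)·log₂ P(T|S), where P(T|S) = P(S,T) / P(S)
  (cells with P(S,T) = 0 contribute 0)
  (S=0,T=1): P(T|S) = (5/8)/(5/8) = 1;  -(5/8)·log₂(1) = 0.0000
  (S=1,T=0): P(T|S) = (3/16)/(3/8) = 1/2;  -(3/16)·log₂(1/2) = 0.1875
  (S=1,T=1): P(T|S) = (3/16)/(3/8) = 1/2;  -(3/16)·log₂(1/2) = 0.1875
H(T|S) = 0.0000 + 0.1875 + 0.1875
  = 0.3750 bits
H(S) + H(T|S) = 0.9544 + 0.3750 = 1.3294 bits

Both sides equal 1.3294 bits, so the chain rule holds ✓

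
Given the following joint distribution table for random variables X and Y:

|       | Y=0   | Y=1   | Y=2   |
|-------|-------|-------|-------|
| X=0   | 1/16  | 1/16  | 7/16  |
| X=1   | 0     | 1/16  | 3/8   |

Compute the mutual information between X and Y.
Marginal P(X) (row sums):
  P(X=0) = 1/16 + 1/16 + 7/16 = 9/16
  P(X=1) = 0 + 1/16 + 3/8 = 7/16
Marginal P(Y) (column sums):
  P(Y=0) = 1/16 + 0 = 1/16
  P(Y=1) = 1/16 + 1/16 = 1/8
  P(Y=2) = 7/16 + 3/8 = 13/16

H(X) = -[(9/16)·log₂(9/16) + (7/16)·log₂(7/16)]
  = 0.4669 + 0.5218
  = 0.9887 bits
H(Y) = -[(1/16)·log₂(1/16) + (1/8)·log₂(1/8) + (13/16)·log₂(13/16)]
  = 0.2500 + 0.3750 + 0.2434
  = 0.8684 bits
H(X,Y) = -[(1/16)·log₂(1/16) + (1/16)·log₂(1/16) + (7/16)·log₂(7/16) + (1/16)·log₂(1/16) + (3/8)·log₂(3/8)]
  = 0.2500 + 0.2500 + 0.5218 + 0.2500 + 0.5306
  = 1.8024 bits

I(X;Y) = H(X) + H(Y) - H(X,Y)
  = 0.9887 + 0.8684 - 1.8024
  = 0.0547 bits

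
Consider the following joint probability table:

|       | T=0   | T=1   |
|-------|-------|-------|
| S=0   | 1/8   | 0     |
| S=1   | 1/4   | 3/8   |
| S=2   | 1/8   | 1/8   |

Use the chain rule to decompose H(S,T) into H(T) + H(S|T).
By the chain rule: H(S,T) = H(T) + H(S|T)

Marginal P(T) (column sums):
  P(T=0) = 1/8 + 1/4 + 1/8 = 1/2
  P(T=1) = 0 + 3/8 + 1/8 = 1/2
H(T) = -[(1/2)·log₂(1/2) + (1/2)·log₂(1/2)]
  = 0.5000 + 0.5000
  = 1.0000 bits
H(S|T) = -Σ P(S,T)·log₂ P(S|T), where P(S|T) = P(S,T) / P(T)
  (cells with P(S,T) = 0 contribute 0)
  (S=0,T=0): P(S|T) = (1/8)/(1/2) = 1/4;  -(1/8)·log₂(1/4) = 0.2500
  (S=1,T=0): P(S|T) = (1/4)/(1/2) = 1/2;  -(1/4)·log₂(1/2) = 0.2500
  (S=1,T=1): P(S|T) = (3/8)/(1/2) = 3/4;  -(3/8)·log₂(3/4) = 0.1556
  (S=2,T=0): P(S|T) = (1/8)/(1/2) = 1/4;  -(1/8)·log₂(1/4) = 0.2500
  (S=2,T=1): P(S|T) = (1/8)/(1/2) = 1/4;  -(1/8)·log₂(1/4) = 0.2500
H(S|T) = 0.2500 + 0.2500 + 0.1556 + 0.2500 + 0.2500
  = 1.1556 bits

H(S,T) = H(T) + H(S|T) = 1.0000 + 1.1556 = 2.1556 bits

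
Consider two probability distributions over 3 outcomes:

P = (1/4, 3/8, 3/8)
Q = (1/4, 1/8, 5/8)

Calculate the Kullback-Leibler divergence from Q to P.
D(P||Q) = Σ P(i) log₂(P(i)/Q(i))
  i=0: (1/4) × log₂((1/4)/(1/4)) = (1/4) × log₂(1) = 0.0000
  i=1: (3/8) × log₂((3/8)/(1/8)) = (3/8) × log₂(3) = 0.5944
  i=2: (3/8) × log₂((3/8)/(5/8)) = (3/8) × log₂(3/5) = -0.2764
D(P||Q) = 0.0000 + 0.5944 - 0.2764
  = 0.3180 bits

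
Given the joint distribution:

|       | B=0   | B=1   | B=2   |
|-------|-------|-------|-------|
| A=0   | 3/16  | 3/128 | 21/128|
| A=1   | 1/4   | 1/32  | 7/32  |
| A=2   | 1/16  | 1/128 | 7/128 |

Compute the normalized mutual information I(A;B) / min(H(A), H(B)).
Marginal P(A) (row sums):
  P(A=0) = 3/16 + 3/128 + 21/128 = 3/8
  P(A=1) = 1/4 + 1/32 + 7/32 = 1/2
  P(A=2) = 1/16 + 1/128 + 7/128 = 1/8
Marginal P(B) (column sums):
  P(B=0) = 3/16 + 1/4 + 1/16 = 1/2
  P(B=1) = 3/128 + 1/32 + 1/128 = 1/16
  P(B=2) = 21/128 + 7/32 + 7/128 = 7/16

H(A) = -[(3/8)·log₂(3/8) + (1/2)·log₂(1/2) + (1/8)·log₂(1/8)]
  = 0.5306 + 0.5000 + 0.3750
  = 1.4056 bits
H(B) = -[(1/2)·log₂(1/2) + (1/16)·log₂(1/16) + (7/16)·log₂(7/16)]
  = 0.5000 + 0.2500 + 0.5218
  = 1.2718 bits
H(A,B) = -[(3/16)·log₂(3/16) + (3/128)·log₂(3/128) + (21/128)·log₂(21/128) + (1/4)·log₂(1/4) + (1/32)·log₂(1/32) + (7/32)·log₂(7/32) + (1/16)·log₂(1/16) + (1/128)·log₂(1/128) + (7/128)·log₂(7/128)]
  = 0.4528 + 0.1269 + 0.4278 + 0.5000 + 0.1563 + 0.4796 + 0.2500 + 0.0547 + 0.2293
  = 2.6774 bits

I(A;B) = H(A) + H(B) - H(A,B)
  = 1.4056 + 1.2718 - 2.6774
  = 0.0000 bits

min(H(A), H(B)) = min(1.4056, 1.2718) = 1.2718 bits
Normalized MI = 0.0000 / 1.2718 = 0.0000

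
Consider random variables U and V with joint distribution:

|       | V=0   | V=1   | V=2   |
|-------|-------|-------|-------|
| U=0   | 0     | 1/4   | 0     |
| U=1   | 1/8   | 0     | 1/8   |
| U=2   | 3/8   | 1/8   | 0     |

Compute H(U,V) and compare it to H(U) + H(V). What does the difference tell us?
Marginal P(U) (row sums):
  P(U=0) = 0 + 1/4 + 0 = 1/4
  P(U=1) = 1/8 + 0 + 1/8 = 1/4
  P(U=2) = 3/8 + 1/8 + 0 = 1/2
Marginal P(V) (column sums):
  P(V=0) = 0 + 1/8 + 3/8 = 1/2
  P(V=1) = 1/4 + 0 + 1/8 = 3/8
  P(V=2) = 0 + 1/8 + 0 = 1/8

H(U,V) = -[(1/4)·log₂(1/4) + (1/8)·log₂(1/8) + (1/8)·log₂(1/8) + (3/8)·log₂(3/8) + (1/8)·log₂(1/8)]
  = 0.5000 + 0.3750 + 0.3750 + 0.5306 + 0.3750
  = 2.1556 bits
H(U) = -[(1/4)·log₂(1/4) + (1/4)·log₂(1/4) + (1/2)·log₂(1/2)]
  = 0.5000 + 0.5000 + 0.5000
  = 1.5000 bits
H(V) = -[(1/2)·log₂(1/2) + (3/8)·log₂(3/8) + (1/8)·log₂(1/8)]
  = 0.5000 + 0.5306 + 0.3750
  = 1.4056 bits

H(U) + H(V) = 1.5000 + 1.4056 = 2.9056 bits
Difference: H(U) + H(V) - H(U,V) = 2.9056 - 2.1556 = 0.7500 bits = I(U;V)

The difference is the mutual information; it is positive here, so U and V are dependent (knowing one reduces uncertainty about the other by 0.7500 bits).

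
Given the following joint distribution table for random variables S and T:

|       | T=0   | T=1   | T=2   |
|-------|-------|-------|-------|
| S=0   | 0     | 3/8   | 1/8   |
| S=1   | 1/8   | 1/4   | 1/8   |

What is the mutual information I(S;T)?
Marginal P(S) (row sums):
  P(S=0) = 0 + 3/8 + 1/8 = 1/2
  P(S=1) = 1/8 + 1/4 + 1/8 = 1/2
Marginal P(T) (column sums):
  P(T=0) = 0 + 1/8 = 1/8
  P(T=1) = 3/8 + 1/4 = 5/8
  P(T=2) = 1/8 + 1/8 = 1/4

H(S) = -[(1/2)·log₂(1/2) + (1/2)·log₂(1/2)]
  = 0.5000 + 0.5000
  = 1.0000 bits
H(T) = -[(1/8)·log₂(1/8) + (5/8)·log₂(5/8) + (1/4)·log₂(1/4)]
  = 0.3750 + 0.4238 + 0.5000
  = 1.2988 bits
H(S,T) = -[(3/8)·log₂(3/8) + (1/8)·log₂(1/8) + (1/8)·log₂(1/8) + (1/4)·log₂(1/4) + (1/8)·log₂(1/8)]
  = 0.5306 + 0.3750 + 0.3750 + 0.5000 + 0.3750
  = 2.1556 bits

I(S;T) = H(S) + H(T) - H(S,T)
  = 1.0000 + 1.2988 - 2.1556
  = 0.1432 bits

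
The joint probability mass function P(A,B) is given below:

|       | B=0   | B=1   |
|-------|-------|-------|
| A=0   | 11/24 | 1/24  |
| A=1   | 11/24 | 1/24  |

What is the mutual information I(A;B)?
Marginal P(A) (row sums):
  P(A=0) = 11/24 + 1/24 = 1/2
  P(A=1) = 11/24 + 1/24 = 1/2
Marginal P(B) (column sums):
  P(B=0) = 11/24 + 11/24 = 11/12
  P(B=1) = 1/24 + 1/24 = 1/12

H(A) = -[(1/2)·log₂(1/2) + (1/2)·log₂(1/2)]
  = 0.5000 + 0.5000
  = 1.0000 bits
H(B) = -[(11/12)·log₂(11/12) + (1/12)·log₂(1/12)]
  = 0.1151 + 0.2987
  = 0.4138 bits
H(A,B) = -[(11/24)·log₂(11/24) + (1/24)·log₂(1/24) + (11/24)·log₂(11/24) + (1/24)·log₂(1/24)]
  = 0.5159 + 0.1910 + 0.5159 + 0.1910
  = 1.4138 bits

I(A;B) = H(A) + H(B) - H(A,B)
  = 1.0000 + 0.4138 - 1.4138
  = 0.0000 bits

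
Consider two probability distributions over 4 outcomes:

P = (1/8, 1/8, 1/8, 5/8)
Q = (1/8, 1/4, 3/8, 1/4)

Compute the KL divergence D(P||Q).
D(P||Q) = Σ P(i) log₂(P(i)/Q(i))
  i=0: (1/8) × log₂((1/8)/(1/8)) = (1/8) × log₂(1) = 0.0000
  i=1: (1/8) × log₂((1/8)/(1/4)) = (1/8) × log₂(1/2) = -0.1250
  i=2: (1/8) × log₂((1/8)/(3/8)) = (1/8) × log₂(1/3) = -0.1981
  i=3: (5/8) × log₂((5/8)/(1/4)) = (5/8) × log₂(5/2) = 0.8262
D(P||Q) = 0.0000 - 0.1250 - 0.1981 + 0.8262
  = 0.5031 bits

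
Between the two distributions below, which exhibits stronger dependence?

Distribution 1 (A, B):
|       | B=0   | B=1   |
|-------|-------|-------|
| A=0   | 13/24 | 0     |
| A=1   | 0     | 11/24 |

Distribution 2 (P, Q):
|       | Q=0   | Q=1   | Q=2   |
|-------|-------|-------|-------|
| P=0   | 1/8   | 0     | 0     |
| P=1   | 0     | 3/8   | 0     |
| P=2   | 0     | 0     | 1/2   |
Distribution 1 (A, B):
Marginal P(A) (row sums):
  P(A=0) = 13/24 + 0 = 13/24
  P(A=1) = 0 + 11/24 = 11/24
Marginal P(B) (column sums):
  P(B=0) = 13/24 + 0 = 13/24
  P(B=1) = 0 + 11/24 = 11/24

H(A) = -[(13/24)·log₂(13/24) + (11/24)·log₂(11/24)]
  = 0.4791 + 0.5159
  = 0.9950 bits
H(B) = -[(13/24)·log₂(13/24) + (11/24)·log₂(11/24)]
  = 0.4791 + 0.5159
  = 0.9950 bits
H(A,B) = -[(13/24)·log₂(13/24) + (11/24)·log₂(11/24)]
  = 0.4791 + 0.5159
  = 0.9950 bits

I(A;B) = H(A) + H(B) - H(A,B)
  = 0.9950 + 0.9950 - 0.9950
  = 0.9950 bits

Distribution 2 (P, Q):
Marginal P(P) (row sums):
  P(P=0) = 1/8 + 0 + 0 = 1/8
  P(P=1) = 0 + 3/8 + 0 = 3/8
  P(P=2) = 0 + 0 + 1/2 = 1/2
Marginal P(Q) (column sums):
  P(Q=0) = 1/8 + 0 + 0 = 1/8
  P(Q=1) = 0 + 3/8 + 0 = 3/8
  P(Q=2) = 0 + 0 + 1/2 = 1/2

H(P) = -[(1/8)·log₂(1/8) + (3/8)·log₂(3/8) + (1/2)·log₂(1/2)]
  = 0.3750 + 0.5306 + 0.5000
  = 1.4056 bits
H(Q) = -[(1/8)·log₂(1/8) + (3/8)·log₂(3/8) + (1/2)·log₂(1/2)]
  = 0.3750 + 0.5306 + 0.5000
  = 1.4056 bits
H(P,Q) = -[(1/8)·log₂(1/8) + (3/8)·log₂(3/8) + (1/2)·log₂(1/2)]
  = 0.3750 + 0.5306 + 0.5000
  = 1.4056 bits

I(P;Q) = H(P) + H(Q) - H(P,Q)
  = 1.4056 + 1.4056 - 1.4056
  = 1.4056 bits

I(P;Q) = 1.4056 bits > I(A;B) = 0.9950 bits, so (P, Q) has the higher mutual information (stronger dependence).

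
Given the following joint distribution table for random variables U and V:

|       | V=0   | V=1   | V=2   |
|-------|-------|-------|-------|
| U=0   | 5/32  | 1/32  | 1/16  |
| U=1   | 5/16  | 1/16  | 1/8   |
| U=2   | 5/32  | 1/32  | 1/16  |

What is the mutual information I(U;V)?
Marginal P(U) (row sums):
  P(U=0) = 5/32 + 1/32 + 1/16 = 1/4
  P(U=1) = 5/16 + 1/16 + 1/8 = 1/2
  P(U=2) = 5/32 + 1/32 + 1/16 = 1/4
Marginal P(V) (column sums):
  P(V=0) = 5/32 + 5/16 + 5/32 = 5/8
  P(V=1) = 1/32 + 1/16 + 1/32 = 1/8
  P(V=2) = 1/16 + 1/8 + 1/16 = 1/4

H(U) = -[(1/4)·log₂(1/4) + (1/2)·log₂(1/2) + (1/4)·log₂(1/4)]
  = 0.5000 + 0.5000 + 0.5000
  = 1.5000 bits
H(V) = -[(5/8)·log₂(5/8) + (1/8)·log₂(1/8) + (1/4)·log₂(1/4)]
  = 0.4238 + 0.3750 + 0.5000
  = 1.2988 bits
H(U,V) = -[(5/32)·log₂(5/32) + (1/32)·log₂(1/32) + (1/16)·log₂(1/16) + (5/16)·log₂(5/16) + (1/16)·log₂(1/16) + (1/8)·log₂(1/8) + (5/32)·log₂(5/32) + (1/32)·log₂(1/32) + (1/16)·log₂(1/16)]
  = 0.4184 + 0.1563 + 0.2500 + 0.5244 + 0.2500 + 0.3750 + 0.4184 + 0.1563 + 0.2500
  = 2.7988 bits

I(U;V) = H(U) + H(V) - H(U,V)
  = 1.5000 + 1.2988 - 2.7988
  = 0.0000 bits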